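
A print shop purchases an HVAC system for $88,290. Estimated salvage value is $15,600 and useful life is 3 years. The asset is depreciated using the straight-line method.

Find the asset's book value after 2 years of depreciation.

Depreciable base = $88,290 − $15,600 = $72,690.
Annual expense = $72,690 / 3 = $24,230.
End of year 1: book value $64,060.
End of year 2: book value $39,830.

$39,830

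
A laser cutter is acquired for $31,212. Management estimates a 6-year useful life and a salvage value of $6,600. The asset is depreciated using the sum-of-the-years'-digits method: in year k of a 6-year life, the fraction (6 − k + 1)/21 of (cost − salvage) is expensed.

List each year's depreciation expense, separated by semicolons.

Depreciable base = $31,212 − $6,600 = $24,612.
Sum of the years' digits = 6+5+4+3+2+1 = 21.
Year 1: $24,612 × 6/21 = $7,032. Book value $24,180.
Year 2: $24,612 × 5/21 = $5,860. Book value $18,320.
Year 3: $24,612 × 4/21 = $4,688. Book value $13,632.
Year 4: $24,612 × 3/21 = $3,516. Book value $10,116.
Year 5: $24,612 × 2/21 = $2,344. Book value $7,772.
Year 6: $24,612 × 1/21 = $1,172. Book value $6,600.

$7,032; $5,860; $4,688; $3,516; $2,344; $1,172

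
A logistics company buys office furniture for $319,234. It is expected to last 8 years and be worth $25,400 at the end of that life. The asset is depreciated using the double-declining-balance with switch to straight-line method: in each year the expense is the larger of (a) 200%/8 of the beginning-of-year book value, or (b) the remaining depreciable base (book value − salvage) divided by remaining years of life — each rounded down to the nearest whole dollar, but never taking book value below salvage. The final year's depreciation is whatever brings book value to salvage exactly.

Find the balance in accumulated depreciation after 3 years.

Depreciable base = $319,234 − $25,400 = $293,834.
Year 1: DB = ⌊$319,234 × 200%/8⌋ = $79,808; SL = ⌊$293,834/8⌋ = $36,729 → take DB $79,808. Book value $239,426.
Year 2: DB = ⌊$239,426 × 200%/8⌋ = $59,856; SL = ⌊$214,026/7⌋ = $30,575 → take DB $59,856. Book value $179,570.
Year 3: DB = ⌊$179,570 × 200%/8⌋ = $44,892; SL = ⌊$154,170/6⌋ = $25,695 → take DB $44,892. Book value $134,678.
Accumulated through year 3 = $319,234 − $134,678 = $184,556.

$184,556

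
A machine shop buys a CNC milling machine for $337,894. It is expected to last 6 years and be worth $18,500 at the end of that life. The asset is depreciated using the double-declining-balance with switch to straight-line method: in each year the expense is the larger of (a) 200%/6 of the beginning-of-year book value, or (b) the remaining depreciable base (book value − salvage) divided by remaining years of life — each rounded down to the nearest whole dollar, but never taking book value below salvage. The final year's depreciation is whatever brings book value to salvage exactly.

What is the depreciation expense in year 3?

$50,058

Depreciable base = $337,894 − $18,500 = $319,394.
Year 1: DB = ⌊$337,894 × 200%/6⌋ = $112,631; SL = ⌊$319,394/6⌋ = $53,232 → take DB $112,631. Book value $225,263.
Year 2: DB = ⌊$225,263 × 200%/6⌋ = $75,087; SL = ⌊$206,763/5⌋ = $41,352 → take DB $75,087. Book value $150,176.
Year 3: DB = ⌊$150,176 × 200%/6⌋ = $50,058; SL = ⌊$131,676/4⌋ = $32,919 → take DB $50,058. Book value $100,118.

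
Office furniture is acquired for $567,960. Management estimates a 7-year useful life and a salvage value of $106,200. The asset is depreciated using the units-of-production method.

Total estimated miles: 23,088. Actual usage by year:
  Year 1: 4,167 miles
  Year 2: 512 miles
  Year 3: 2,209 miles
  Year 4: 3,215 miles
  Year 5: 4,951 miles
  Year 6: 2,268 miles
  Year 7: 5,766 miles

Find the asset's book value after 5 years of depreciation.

$266,880

Depreciable base = $567,960 − $106,200 = $461,760.
Rate = $461,760 / 23,088 miles = $20 per mile.
Year 1: 4,167 × $20 = $83,340. Book value $484,620.
Year 2: 512 × $20 = $10,240. Book value $474,380.
Year 3: 2,209 × $20 = $44,180. Book value $430,200.
Year 4: 3,215 × $20 = $64,300. Book value $365,900.
Year 5: 4,951 × $20 = $99,020. Book value $266,880.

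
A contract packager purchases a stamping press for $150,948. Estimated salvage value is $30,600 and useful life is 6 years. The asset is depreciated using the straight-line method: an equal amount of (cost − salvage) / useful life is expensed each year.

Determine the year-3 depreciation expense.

Depreciable base = $150,948 − $30,600 = $120,348.
Annual expense = $120,348 / 6 = $20,058.

$20,058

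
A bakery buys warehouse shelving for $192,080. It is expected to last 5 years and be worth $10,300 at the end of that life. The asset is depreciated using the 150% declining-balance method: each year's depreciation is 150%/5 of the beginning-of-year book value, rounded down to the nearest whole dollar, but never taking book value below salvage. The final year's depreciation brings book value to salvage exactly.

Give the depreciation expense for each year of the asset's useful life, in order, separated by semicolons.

Depreciable base = $192,080 − $10,300 = $181,780.
Year 1: ⌊$192,080 × 150%/5⌋ = $57,624. Book value $134,456.
Year 2: ⌊$134,456 × 150%/5⌋ = $40,336. Book value $94,120.
Year 3: ⌊$94,120 × 150%/5⌋ = $28,236. Book value $65,884.
Year 4: ⌊$65,884 × 150%/5⌋ = $19,765. Book value $46,119.
Year 5 (final): $46,119 − $10,300 = $35,819. Book value $10,300.

$57,624; $40,336; $28,236; $19,765; $35,819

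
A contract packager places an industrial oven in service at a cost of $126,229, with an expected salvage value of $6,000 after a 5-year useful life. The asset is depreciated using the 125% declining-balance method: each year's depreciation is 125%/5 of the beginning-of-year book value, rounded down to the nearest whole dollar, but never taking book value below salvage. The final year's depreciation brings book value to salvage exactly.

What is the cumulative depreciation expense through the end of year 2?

$55,225

Depreciable base = $126,229 − $6,000 = $120,229.
Year 1: ⌊$126,229 × 125%/5⌋ = $31,557. Book value $94,672.
Year 2: ⌊$94,672 × 125%/5⌋ = $23,668. Book value $71,004.
Accumulated through year 2 = $126,229 − $71,004 = $55,225.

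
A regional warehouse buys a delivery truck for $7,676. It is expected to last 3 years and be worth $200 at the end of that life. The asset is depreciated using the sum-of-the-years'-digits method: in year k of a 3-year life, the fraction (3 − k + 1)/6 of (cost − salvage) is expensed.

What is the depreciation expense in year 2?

Depreciable base = $7,676 − $200 = $7,476.
Sum of the years' digits = 3+2+1 = 6.
Year 1: $7,476 × 3/6 = $3,738. Book value $3,938.
Year 2: $7,476 × 2/6 = $2,492. Book value $1,446.

$2,492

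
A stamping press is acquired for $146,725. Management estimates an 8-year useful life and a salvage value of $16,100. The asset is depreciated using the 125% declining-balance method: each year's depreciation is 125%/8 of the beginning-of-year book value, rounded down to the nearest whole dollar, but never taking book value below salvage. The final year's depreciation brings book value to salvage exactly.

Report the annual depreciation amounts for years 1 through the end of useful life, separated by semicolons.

$22,925; $19,343; $16,321; $13,771; $11,619; $9,804; $8,272; $28,570

Depreciable base = $146,725 − $16,100 = $130,625.
Year 1: ⌊$146,725 × 125%/8⌋ = $22,925. Book value $123,800.
Year 2: ⌊$123,800 × 125%/8⌋ = $19,343. Book value $104,457.
Year 3: ⌊$104,457 × 125%/8⌋ = $16,321. Book value $88,136.
Year 4: ⌊$88,136 × 125%/8⌋ = $13,771. Book value $74,365.
Year 5: ⌊$74,365 × 125%/8⌋ = $11,619. Book value $62,746.
Year 6: ⌊$62,746 × 125%/8⌋ = $9,804. Book value $52,942.
Year 7: ⌊$52,942 × 125%/8⌋ = $8,272. Book value $44,670.
Year 8 (final): $44,670 − $16,100 = $28,570. Book value $16,100.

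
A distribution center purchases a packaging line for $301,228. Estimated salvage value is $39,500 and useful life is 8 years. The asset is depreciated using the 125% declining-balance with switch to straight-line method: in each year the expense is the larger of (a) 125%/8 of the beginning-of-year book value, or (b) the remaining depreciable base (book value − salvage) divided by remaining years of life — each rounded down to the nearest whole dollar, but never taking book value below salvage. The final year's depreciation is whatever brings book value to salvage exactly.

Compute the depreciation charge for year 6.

Depreciable base = $301,228 − $39,500 = $261,728.
Year 1: DB = ⌊$301,228 × 125%/8⌋ = $47,066; SL = ⌊$261,728/8⌋ = $32,716 → take DB $47,066. Book value $254,162.
Year 2: DB = ⌊$254,162 × 125%/8⌋ = $39,712; SL = ⌊$214,662/7⌋ = $30,666 → take DB $39,712. Book value $214,450.
Year 3: DB = ⌊$214,450 × 125%/8⌋ = $33,507; SL = ⌊$174,950/6⌋ = $29,158 → take DB $33,507. Book value $180,943.
Year 4: DB = ⌊$180,943 × 125%/8⌋ = $28,272; SL = ⌊$141,443/5⌋ = $28,288 → take SL $28,288. Book value $152,655.
Year 5: DB = ⌊$152,655 × 125%/8⌋ = $23,852; SL = ⌊$113,155/4⌋ = $28,288 → take SL $28,288. Book value $124,367.
Year 6: DB = ⌊$124,367 × 125%/8⌋ = $19,432; SL = ⌊$84,867/3⌋ = $28,289 → take SL $28,289. Book value $96,078.

$28,289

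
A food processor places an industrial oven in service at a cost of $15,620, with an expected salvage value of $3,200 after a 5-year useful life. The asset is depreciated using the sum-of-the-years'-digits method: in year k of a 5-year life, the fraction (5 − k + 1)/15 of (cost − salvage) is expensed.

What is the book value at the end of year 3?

Depreciable base = $15,620 − $3,200 = $12,420.
Sum of the years' digits = 5+4+3+2+1 = 15.
Year 1: $12,420 × 5/15 = $4,140. Book value $11,480.
Year 2: $12,420 × 4/15 = $3,312. Book value $8,168.
Year 3: $12,420 × 3/15 = $2,484. Book value $5,684.

$5,684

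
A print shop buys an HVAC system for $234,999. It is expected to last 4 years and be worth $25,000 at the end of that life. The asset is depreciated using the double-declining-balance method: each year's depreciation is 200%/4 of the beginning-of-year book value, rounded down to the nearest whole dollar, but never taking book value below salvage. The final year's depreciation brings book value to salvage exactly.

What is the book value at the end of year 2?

Depreciable base = $234,999 − $25,000 = $209,999.
Year 1: ⌊$234,999 × 200%/4⌋ = $117,499. Book value $117,500.
Year 2: ⌊$117,500 × 200%/4⌋ = $58,750. Book value $58,750.

$58,750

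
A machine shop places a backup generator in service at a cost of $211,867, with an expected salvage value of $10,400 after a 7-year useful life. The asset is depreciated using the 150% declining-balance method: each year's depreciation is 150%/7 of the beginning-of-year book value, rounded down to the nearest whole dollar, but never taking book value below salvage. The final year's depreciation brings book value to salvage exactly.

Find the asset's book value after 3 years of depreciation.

Depreciable base = $211,867 − $10,400 = $201,467.
Year 1: ⌊$211,867 × 150%/7⌋ = $45,400. Book value $166,467.
Year 2: ⌊$166,467 × 150%/7⌋ = $35,671. Book value $130,796.
Year 3: ⌊$130,796 × 150%/7⌋ = $28,027. Book value $102,769.

$102,769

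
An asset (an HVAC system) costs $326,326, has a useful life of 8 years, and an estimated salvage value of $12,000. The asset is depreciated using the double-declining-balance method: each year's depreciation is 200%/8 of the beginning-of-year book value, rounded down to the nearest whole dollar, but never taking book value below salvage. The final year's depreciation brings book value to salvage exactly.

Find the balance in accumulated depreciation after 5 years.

Depreciable base = $326,326 − $12,000 = $314,326.
Year 1: ⌊$326,326 × 200%/8⌋ = $81,581. Book value $244,745.
Year 2: ⌊$244,745 × 200%/8⌋ = $61,186. Book value $183,559.
Year 3: ⌊$183,559 × 200%/8⌋ = $45,889. Book value $137,670.
Year 4: ⌊$137,670 × 200%/8⌋ = $34,417. Book value $103,253.
Year 5: ⌊$103,253 × 200%/8⌋ = $25,813. Book value $77,440.
Accumulated through year 5 = $326,326 − $77,440 = $248,886.

$248,886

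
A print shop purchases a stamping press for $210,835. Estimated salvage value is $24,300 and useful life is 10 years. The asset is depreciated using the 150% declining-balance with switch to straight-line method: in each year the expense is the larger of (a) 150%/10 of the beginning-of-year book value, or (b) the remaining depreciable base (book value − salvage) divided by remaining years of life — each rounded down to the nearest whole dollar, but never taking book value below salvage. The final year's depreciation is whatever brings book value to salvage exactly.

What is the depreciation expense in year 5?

$16,508

Depreciable base = $210,835 − $24,300 = $186,535.
Year 1: DB = ⌊$210,835 × 150%/10⌋ = $31,625; SL = ⌊$186,535/10⌋ = $18,653 → take DB $31,625. Book value $179,210.
Year 2: DB = ⌊$179,210 × 150%/10⌋ = $26,881; SL = ⌊$154,910/9⌋ = $17,212 → take DB $26,881. Book value $152,329.
Year 3: DB = ⌊$152,329 × 150%/10⌋ = $22,849; SL = ⌊$128,029/8⌋ = $16,003 → take DB $22,849. Book value $129,480.
Year 4: DB = ⌊$129,480 × 150%/10⌋ = $19,422; SL = ⌊$105,180/7⌋ = $15,025 → take DB $19,422. Book value $110,058.
Year 5: DB = ⌊$110,058 × 150%/10⌋ = $16,508; SL = ⌊$85,758/6⌋ = $14,293 → take DB $16,508. Book value $93,550.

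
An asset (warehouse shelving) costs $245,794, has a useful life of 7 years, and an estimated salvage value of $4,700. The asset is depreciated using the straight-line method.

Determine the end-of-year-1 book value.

$211,352

Depreciable base = $245,794 − $4,700 = $241,094.
Annual expense = $241,094 / 7 = $34,442.
End of year 1: book value $211,352.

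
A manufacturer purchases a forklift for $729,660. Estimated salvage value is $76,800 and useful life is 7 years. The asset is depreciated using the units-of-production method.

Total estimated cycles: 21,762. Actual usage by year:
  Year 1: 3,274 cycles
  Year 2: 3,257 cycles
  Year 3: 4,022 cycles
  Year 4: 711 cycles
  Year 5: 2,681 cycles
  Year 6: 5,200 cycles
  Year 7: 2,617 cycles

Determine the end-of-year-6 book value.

Depreciable base = $729,660 − $76,800 = $652,860.
Rate = $652,860 / 21,762 cycles = $30 per cycle.
Year 1: 3,274 × $30 = $98,220. Book value $631,440.
Year 2: 3,257 × $30 = $97,710. Book value $533,730.
Year 3: 4,022 × $30 = $120,660. Book value $413,070.
Year 4: 711 × $30 = $21,330. Book value $391,740.
Year 5: 2,681 × $30 = $80,430. Book value $311,310.
Year 6: 5,200 × $30 = $156,000. Book value $155,310.

$155,310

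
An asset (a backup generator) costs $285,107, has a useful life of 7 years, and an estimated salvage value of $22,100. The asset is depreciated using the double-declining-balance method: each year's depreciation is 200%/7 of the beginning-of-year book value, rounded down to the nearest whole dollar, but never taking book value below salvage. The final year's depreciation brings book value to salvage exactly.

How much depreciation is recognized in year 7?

$15,767

Depreciable base = $285,107 − $22,100 = $263,007.
Year 1: ⌊$285,107 × 200%/7⌋ = $81,459. Book value $203,648.
Year 2: ⌊$203,648 × 200%/7⌋ = $58,185. Book value $145,463.
Year 3: ⌊$145,463 × 200%/7⌋ = $41,560. Book value $103,903.
Year 4: ⌊$103,903 × 200%/7⌋ = $29,686. Book value $74,217.
Year 5: ⌊$74,217 × 200%/7⌋ = $21,204. Book value $53,013.
Year 6: ⌊$53,013 × 200%/7⌋ = $15,146. Book value $37,867.
Year 7 (final): $37,867 − $22,100 = $15,767. Book value $22,100.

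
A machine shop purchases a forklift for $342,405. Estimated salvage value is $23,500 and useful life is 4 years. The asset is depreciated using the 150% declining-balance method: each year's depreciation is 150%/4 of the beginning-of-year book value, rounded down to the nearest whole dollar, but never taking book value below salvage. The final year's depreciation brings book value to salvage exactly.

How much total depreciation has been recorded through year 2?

$208,652

Depreciable base = $342,405 − $23,500 = $318,905.
Year 1: ⌊$342,405 × 150%/4⌋ = $128,401. Book value $214,004.
Year 2: ⌊$214,004 × 150%/4⌋ = $80,251. Book value $133,753.
Accumulated through year 2 = $342,405 − $133,753 = $208,652.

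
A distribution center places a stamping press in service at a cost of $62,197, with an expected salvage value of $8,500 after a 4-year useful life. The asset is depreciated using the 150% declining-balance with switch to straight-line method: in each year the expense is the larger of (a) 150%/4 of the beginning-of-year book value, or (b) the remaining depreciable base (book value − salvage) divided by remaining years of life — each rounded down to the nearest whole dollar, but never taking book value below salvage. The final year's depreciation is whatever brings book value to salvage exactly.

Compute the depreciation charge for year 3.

$9,111

Depreciable base = $62,197 − $8,500 = $53,697.
Year 1: DB = ⌊$62,197 × 150%/4⌋ = $23,323; SL = ⌊$53,697/4⌋ = $13,424 → take DB $23,323. Book value $38,874.
Year 2: DB = ⌊$38,874 × 150%/4⌋ = $14,577; SL = ⌊$30,374/3⌋ = $10,124 → take DB $14,577. Book value $24,297.
Year 3: DB = ⌊$24,297 × 150%/4⌋ = $9,111; SL = ⌊$15,797/2⌋ = $7,898 → take DB $9,111. Book value $15,186.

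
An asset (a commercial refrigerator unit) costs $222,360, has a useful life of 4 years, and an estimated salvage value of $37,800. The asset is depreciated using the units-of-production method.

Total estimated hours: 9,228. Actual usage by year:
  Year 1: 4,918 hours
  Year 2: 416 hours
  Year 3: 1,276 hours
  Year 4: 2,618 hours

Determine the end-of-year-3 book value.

$90,160

Depreciable base = $222,360 − $37,800 = $184,560.
Rate = $184,560 / 9,228 hours = $20 per hour.
Year 1: 4,918 × $20 = $98,360. Book value $124,000.
Year 2: 416 × $20 = $8,320. Book value $115,680.
Year 3: 1,276 × $20 = $25,520. Book value $90,160.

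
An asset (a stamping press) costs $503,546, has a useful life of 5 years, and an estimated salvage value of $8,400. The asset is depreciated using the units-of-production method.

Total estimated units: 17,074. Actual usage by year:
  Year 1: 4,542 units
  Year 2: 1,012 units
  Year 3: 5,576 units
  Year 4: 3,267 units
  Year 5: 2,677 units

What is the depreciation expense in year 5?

Depreciable base = $503,546 − $8,400 = $495,146.
Rate = $495,146 / 17,074 units = $29 per unit.
Year 1: 4,542 × $29 = $131,718. Book value $371,828.
Year 2: 1,012 × $29 = $29,348. Book value $342,480.
Year 3: 5,576 × $29 = $161,704. Book value $180,776.
Year 4: 3,267 × $29 = $94,743. Book value $86,033.
Year 5: 2,677 × $29 = $77,633. Book value $8,400.

$77,633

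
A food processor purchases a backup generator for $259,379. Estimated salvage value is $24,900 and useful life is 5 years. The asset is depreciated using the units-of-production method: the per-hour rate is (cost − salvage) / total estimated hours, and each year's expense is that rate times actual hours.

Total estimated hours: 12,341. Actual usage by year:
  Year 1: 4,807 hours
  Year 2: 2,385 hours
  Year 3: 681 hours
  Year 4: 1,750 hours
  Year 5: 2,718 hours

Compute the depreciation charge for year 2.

Depreciable base = $259,379 − $24,900 = $234,479.
Rate = $234,479 / 12,341 hours = $19 per hour.
Year 1: 4,807 × $19 = $91,333. Book value $168,046.
Year 2: 2,385 × $19 = $45,315. Book value $122,731.

$45,315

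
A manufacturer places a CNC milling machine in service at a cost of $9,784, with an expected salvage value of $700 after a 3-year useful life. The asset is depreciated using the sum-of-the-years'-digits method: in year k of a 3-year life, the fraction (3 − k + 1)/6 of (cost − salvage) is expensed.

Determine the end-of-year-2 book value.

Depreciable base = $9,784 − $700 = $9,084.
Sum of the years' digits = 3+2+1 = 6.
Year 1: $9,084 × 3/6 = $4,542. Book value $5,242.
Year 2: $9,084 × 2/6 = $3,028. Book value $2,214.

$2,214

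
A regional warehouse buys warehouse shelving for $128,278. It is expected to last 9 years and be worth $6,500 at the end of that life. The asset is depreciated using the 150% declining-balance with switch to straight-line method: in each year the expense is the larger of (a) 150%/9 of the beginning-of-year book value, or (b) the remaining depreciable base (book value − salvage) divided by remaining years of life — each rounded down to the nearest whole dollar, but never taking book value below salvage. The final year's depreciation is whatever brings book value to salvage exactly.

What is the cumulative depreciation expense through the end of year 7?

$99,632

Depreciable base = $128,278 − $6,500 = $121,778.
Year 1: DB = ⌊$128,278 × 150%/9⌋ = $21,379; SL = ⌊$121,778/9⌋ = $13,530 → take DB $21,379. Book value $106,899.
Year 2: DB = ⌊$106,899 × 150%/9⌋ = $17,816; SL = ⌊$100,399/8⌋ = $12,549 → take DB $17,816. Book value $89,083.
Year 3: DB = ⌊$89,083 × 150%/9⌋ = $14,847; SL = ⌊$82,583/7⌋ = $11,797 → take DB $14,847. Book value $74,236.
Year 4: DB = ⌊$74,236 × 150%/9⌋ = $12,372; SL = ⌊$67,736/6⌋ = $11,289 → take DB $12,372. Book value $61,864.
Year 5: DB = ⌊$61,864 × 150%/9⌋ = $10,310; SL = ⌊$55,364/5⌋ = $11,072 → take SL $11,072. Book value $50,792.
Year 6: DB = ⌊$50,792 × 150%/9⌋ = $8,465; SL = ⌊$44,292/4⌋ = $11,073 → take SL $11,073. Book value $39,719.
Year 7: DB = ⌊$39,719 × 150%/9⌋ = $6,619; SL = ⌊$33,219/3⌋ = $11,073 → take SL $11,073. Book value $28,646.
Accumulated through year 7 = $128,278 − $28,646 = $99,632.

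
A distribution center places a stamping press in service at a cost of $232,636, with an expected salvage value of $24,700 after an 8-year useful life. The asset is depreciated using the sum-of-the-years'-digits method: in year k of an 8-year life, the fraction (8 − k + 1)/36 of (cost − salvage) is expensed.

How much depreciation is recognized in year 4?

Depreciable base = $232,636 − $24,700 = $207,936.
Sum of the years' digits = 8+7+6+5+4+3+2+1 = 36.
Year 1: $207,936 × 8/36 = $46,208. Book value $186,428.
Year 2: $207,936 × 7/36 = $40,432. Book value $145,996.
Year 3: $207,936 × 6/36 = $34,656. Book value $111,340.
Year 4: $207,936 × 5/36 = $28,880. Book value $82,460.

$28,880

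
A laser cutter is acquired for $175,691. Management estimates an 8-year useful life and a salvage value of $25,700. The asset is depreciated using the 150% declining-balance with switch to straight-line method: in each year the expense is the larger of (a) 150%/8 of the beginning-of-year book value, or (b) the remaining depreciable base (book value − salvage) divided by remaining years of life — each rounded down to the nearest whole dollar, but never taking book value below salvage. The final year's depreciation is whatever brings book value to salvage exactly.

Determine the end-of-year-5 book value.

Depreciable base = $175,691 − $25,700 = $149,991.
Year 1: DB = ⌊$175,691 × 150%/8⌋ = $32,942; SL = ⌊$149,991/8⌋ = $18,748 → take DB $32,942. Book value $142,749.
Year 2: DB = ⌊$142,749 × 150%/8⌋ = $26,765; SL = ⌊$117,049/7⌋ = $16,721 → take DB $26,765. Book value $115,984.
Year 3: DB = ⌊$115,984 × 150%/8⌋ = $21,747; SL = ⌊$90,284/6⌋ = $15,047 → take DB $21,747. Book value $94,237.
Year 4: DB = ⌊$94,237 × 150%/8⌋ = $17,669; SL = ⌊$68,537/5⌋ = $13,707 → take DB $17,669. Book value $76,568.
Year 5: DB = ⌊$76,568 × 150%/8⌋ = $14,356; SL = ⌊$50,868/4⌋ = $12,717 → take DB $14,356. Book value $62,212.

$62,212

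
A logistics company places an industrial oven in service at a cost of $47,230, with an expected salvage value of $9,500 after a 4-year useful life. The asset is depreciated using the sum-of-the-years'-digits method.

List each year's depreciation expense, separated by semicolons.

$15,092; $11,319; $7,546; $3,773

Depreciable base = $47,230 − $9,500 = $37,730.
Sum of the years' digits = 4+3+2+1 = 10.
Year 1: $37,730 × 4/10 = $15,092. Book value $32,138.
Year 2: $37,730 × 3/10 = $11,319. Book value $20,819.
Year 3: $37,730 × 2/10 = $7,546. Book value $13,273.
Year 4: $37,730 × 1/10 = $3,773. Book value $9,500.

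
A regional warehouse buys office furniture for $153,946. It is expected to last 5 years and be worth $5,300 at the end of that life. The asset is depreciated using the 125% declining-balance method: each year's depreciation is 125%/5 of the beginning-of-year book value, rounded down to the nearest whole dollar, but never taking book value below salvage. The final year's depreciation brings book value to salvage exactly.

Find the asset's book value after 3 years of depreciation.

Depreciable base = $153,946 − $5,300 = $148,646.
Year 1: ⌊$153,946 × 125%/5⌋ = $38,486. Book value $115,460.
Year 2: ⌊$115,460 × 125%/5⌋ = $28,865. Book value $86,595.
Year 3: ⌊$86,595 × 125%/5⌋ = $21,648. Book value $64,947.

$64,947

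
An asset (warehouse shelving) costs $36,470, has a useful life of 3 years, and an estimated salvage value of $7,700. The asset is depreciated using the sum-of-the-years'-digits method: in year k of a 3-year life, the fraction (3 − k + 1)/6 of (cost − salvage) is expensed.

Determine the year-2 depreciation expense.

Depreciable base = $36,470 − $7,700 = $28,770.
Sum of the years' digits = 3+2+1 = 6.
Year 1: $28,770 × 3/6 = $14,385. Book value $22,085.
Year 2: $28,770 × 2/6 = $9,590. Book value $12,495.

$9,590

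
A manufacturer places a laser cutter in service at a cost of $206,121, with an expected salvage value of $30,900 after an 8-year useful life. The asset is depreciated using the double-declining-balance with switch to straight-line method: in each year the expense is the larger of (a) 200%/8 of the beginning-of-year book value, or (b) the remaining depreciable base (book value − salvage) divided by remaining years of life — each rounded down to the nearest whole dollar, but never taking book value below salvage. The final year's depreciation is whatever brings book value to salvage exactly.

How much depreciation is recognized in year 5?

Depreciable base = $206,121 − $30,900 = $175,221.
Year 1: DB = ⌊$206,121 × 200%/8⌋ = $51,530; SL = ⌊$175,221/8⌋ = $21,902 → take DB $51,530. Book value $154,591.
Year 2: DB = ⌊$154,591 × 200%/8⌋ = $38,647; SL = ⌊$123,691/7⌋ = $17,670 → take DB $38,647. Book value $115,944.
Year 3: DB = ⌊$115,944 × 200%/8⌋ = $28,986; SL = ⌊$85,044/6⌋ = $14,174 → take DB $28,986. Book value $86,958.
Year 4: DB = ⌊$86,958 × 200%/8⌋ = $21,739; SL = ⌊$56,058/5⌋ = $11,211 → take DB $21,739. Book value $65,219.
Year 5: DB = ⌊$65,219 × 200%/8⌋ = $16,304; SL = ⌊$34,319/4⌋ = $8,579 → take DB $16,304. Book value $48,915.

$16,304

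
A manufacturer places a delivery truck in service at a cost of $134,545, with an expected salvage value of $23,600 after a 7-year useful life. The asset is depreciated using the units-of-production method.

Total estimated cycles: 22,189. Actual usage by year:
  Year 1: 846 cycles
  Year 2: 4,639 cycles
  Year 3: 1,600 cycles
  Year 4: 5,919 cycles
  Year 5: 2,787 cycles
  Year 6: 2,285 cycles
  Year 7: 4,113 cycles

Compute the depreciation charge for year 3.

Depreciable base = $134,545 − $23,600 = $110,945.
Rate = $110,945 / 22,189 cycles = $5 per cycle.
Year 1: 846 × $5 = $4,230. Book value $130,315.
Year 2: 4,639 × $5 = $23,195. Book value $107,120.
Year 3: 1,600 × $5 = $8,000. Book value $99,120.

$8,000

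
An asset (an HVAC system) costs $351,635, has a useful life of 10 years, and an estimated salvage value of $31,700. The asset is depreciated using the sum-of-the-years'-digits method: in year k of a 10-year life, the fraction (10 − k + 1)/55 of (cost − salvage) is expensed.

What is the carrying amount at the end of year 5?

$118,955

Depreciable base = $351,635 − $31,700 = $319,935.
Sum of the years' digits = 10+9+8+7+6+5+4+3+2+1 = 55.
Year 1: $319,935 × 10/55 = $58,170. Book value $293,465.
Year 2: $319,935 × 9/55 = $52,353. Book value $241,112.
Year 3: $319,935 × 8/55 = $46,536. Book value $194,576.
Year 4: $319,935 × 7/55 = $40,719. Book value $153,857.
Year 5: $319,935 × 6/55 = $34,902. Book value $118,955.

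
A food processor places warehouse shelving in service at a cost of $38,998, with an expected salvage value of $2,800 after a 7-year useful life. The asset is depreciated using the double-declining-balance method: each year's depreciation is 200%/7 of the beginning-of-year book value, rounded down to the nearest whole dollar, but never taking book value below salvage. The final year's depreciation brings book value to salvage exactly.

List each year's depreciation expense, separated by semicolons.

$11,142; $7,958; $5,685; $4,060; $2,900; $2,072; $2,381

Depreciable base = $38,998 − $2,800 = $36,198.
Year 1: ⌊$38,998 × 200%/7⌋ = $11,142. Book value $27,856.
Year 2: ⌊$27,856 × 200%/7⌋ = $7,958. Book value $19,898.
Year 3: ⌊$19,898 × 200%/7⌋ = $5,685. Book value $14,213.
Year 4: ⌊$14,213 × 200%/7⌋ = $4,060. Book value $10,153.
Year 5: ⌊$10,153 × 200%/7⌋ = $2,900. Book value $7,253.
Year 6: ⌊$7,253 × 200%/7⌋ = $2,072. Book value $5,181.
Year 7 (final): $5,181 − $2,800 = $2,381. Book value $2,800.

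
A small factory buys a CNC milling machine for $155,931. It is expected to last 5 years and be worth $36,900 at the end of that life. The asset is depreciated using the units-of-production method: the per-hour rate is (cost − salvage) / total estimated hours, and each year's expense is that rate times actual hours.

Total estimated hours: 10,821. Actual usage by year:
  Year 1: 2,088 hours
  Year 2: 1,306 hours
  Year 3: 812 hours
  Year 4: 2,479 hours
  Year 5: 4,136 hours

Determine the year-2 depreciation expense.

Depreciable base = $155,931 − $36,900 = $119,031.
Rate = $119,031 / 10,821 hours = $11 per hour.
Year 1: 2,088 × $11 = $22,968. Book value $132,963.
Year 2: 1,306 × $11 = $14,366. Book value $118,597.

$14,366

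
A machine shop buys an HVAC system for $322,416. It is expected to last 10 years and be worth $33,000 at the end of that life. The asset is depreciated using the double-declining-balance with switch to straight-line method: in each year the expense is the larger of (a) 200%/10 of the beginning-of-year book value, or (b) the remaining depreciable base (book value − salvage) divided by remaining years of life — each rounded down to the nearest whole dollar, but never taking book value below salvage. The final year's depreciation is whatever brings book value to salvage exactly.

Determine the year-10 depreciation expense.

$10,276

Depreciable base = $322,416 − $33,000 = $289,416.
Year 1: DB = ⌊$322,416 × 200%/10⌋ = $64,483; SL = ⌊$289,416/10⌋ = $28,941 → take DB $64,483. Book value $257,933.
Year 2: DB = ⌊$257,933 × 200%/10⌋ = $51,586; SL = ⌊$224,933/9⌋ = $24,992 → take DB $51,586. Book value $206,347.
Year 3: DB = ⌊$206,347 × 200%/10⌋ = $41,269; SL = ⌊$173,347/8⌋ = $21,668 → take DB $41,269. Book value $165,078.
Year 4: DB = ⌊$165,078 × 200%/10⌋ = $33,015; SL = ⌊$132,078/7⌋ = $18,868 → take DB $33,015. Book value $132,063.
Year 5: DB = ⌊$132,063 × 200%/10⌋ = $26,412; SL = ⌊$99,063/6⌋ = $16,510 → take DB $26,412. Book value $105,651.
Year 6: DB = ⌊$105,651 × 200%/10⌋ = $21,130; SL = ⌊$72,651/5⌋ = $14,530 → take DB $21,130. Book value $84,521.
Year 7: DB = ⌊$84,521 × 200%/10⌋ = $16,904; SL = ⌊$51,521/4⌋ = $12,880 → take DB $16,904. Book value $67,617.
Year 8: DB = ⌊$67,617 × 200%/10⌋ = $13,523; SL = ⌊$34,617/3⌋ = $11,539 → take DB $13,523. Book value $54,094.
Year 9: DB = ⌊$54,094 × 200%/10⌋ = $10,818; SL = ⌊$21,094/2⌋ = $10,547 → take DB $10,818. Book value $43,276.
Year 10 (final): $43,276 − $33,000 = $10,276. Book value $33,000.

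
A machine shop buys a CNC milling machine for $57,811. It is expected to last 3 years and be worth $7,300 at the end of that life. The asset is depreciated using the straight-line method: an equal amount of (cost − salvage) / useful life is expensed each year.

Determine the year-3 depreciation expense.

$16,837

Depreciable base = $57,811 − $7,300 = $50,511.
Annual expense = $50,511 / 3 = $16,837.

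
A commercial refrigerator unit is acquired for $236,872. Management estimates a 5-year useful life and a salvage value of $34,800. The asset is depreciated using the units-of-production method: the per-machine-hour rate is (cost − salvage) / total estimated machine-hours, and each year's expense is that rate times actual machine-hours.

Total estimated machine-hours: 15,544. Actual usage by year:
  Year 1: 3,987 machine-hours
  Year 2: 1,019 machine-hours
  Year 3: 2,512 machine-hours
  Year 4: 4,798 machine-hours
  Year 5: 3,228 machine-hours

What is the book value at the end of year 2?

Depreciable base = $236,872 − $34,800 = $202,072.
Rate = $202,072 / 15,544 machine-hours = $13 per machine-hour.
Year 1: 3,987 × $13 = $51,831. Book value $185,041.
Year 2: 1,019 × $13 = $13,247. Book value $171,794.

$171,794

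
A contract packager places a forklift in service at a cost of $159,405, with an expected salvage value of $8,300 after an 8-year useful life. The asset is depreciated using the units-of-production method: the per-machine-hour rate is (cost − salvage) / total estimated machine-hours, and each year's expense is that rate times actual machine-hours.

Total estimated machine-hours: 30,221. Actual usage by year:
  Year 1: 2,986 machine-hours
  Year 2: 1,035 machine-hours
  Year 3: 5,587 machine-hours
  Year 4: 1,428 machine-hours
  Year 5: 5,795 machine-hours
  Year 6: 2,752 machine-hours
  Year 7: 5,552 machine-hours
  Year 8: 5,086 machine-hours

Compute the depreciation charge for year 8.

$25,430

Depreciable base = $159,405 − $8,300 = $151,105.
Rate = $151,105 / 30,221 machine-hours = $5 per machine-hour.
Year 1: 2,986 × $5 = $14,930. Book value $144,475.
Year 2: 1,035 × $5 = $5,175. Book value $139,300.
Year 3: 5,587 × $5 = $27,935. Book value $111,365.
Year 4: 1,428 × $5 = $7,140. Book value $104,225.
Year 5: 5,795 × $5 = $28,975. Book value $75,250.
Year 6: 2,752 × $5 = $13,760. Book value $61,490.
Year 7: 5,552 × $5 = $27,760. Book value $33,730.
Year 8: 5,086 × $5 = $25,430. Book value $8,300.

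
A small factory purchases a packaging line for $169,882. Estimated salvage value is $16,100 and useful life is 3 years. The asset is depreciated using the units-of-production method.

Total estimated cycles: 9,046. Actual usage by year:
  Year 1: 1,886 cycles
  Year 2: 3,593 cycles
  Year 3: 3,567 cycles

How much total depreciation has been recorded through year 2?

Depreciable base = $169,882 − $16,100 = $153,782.
Rate = $153,782 / 9,046 cycles = $17 per cycle.
Year 1: 1,886 × $17 = $32,062. Book value $137,820.
Year 2: 3,593 × $17 = $61,081. Book value $76,739.
Accumulated through year 2 = $169,882 − $76,739 = $93,143.

$93,143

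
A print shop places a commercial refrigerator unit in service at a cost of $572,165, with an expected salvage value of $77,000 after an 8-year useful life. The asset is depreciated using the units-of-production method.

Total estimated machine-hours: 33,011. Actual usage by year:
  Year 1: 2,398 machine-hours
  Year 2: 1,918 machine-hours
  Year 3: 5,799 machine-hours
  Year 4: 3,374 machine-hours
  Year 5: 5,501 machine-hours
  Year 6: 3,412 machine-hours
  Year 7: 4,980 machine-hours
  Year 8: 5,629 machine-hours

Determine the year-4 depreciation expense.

$50,610

Depreciable base = $572,165 − $77,000 = $495,165.
Rate = $495,165 / 33,011 machine-hours = $15 per machine-hour.
Year 1: 2,398 × $15 = $35,970. Book value $536,195.
Year 2: 1,918 × $15 = $28,770. Book value $507,425.
Year 3: 5,799 × $15 = $86,985. Book value $420,440.
Year 4: 3,374 × $15 = $50,610. Book value $369,830.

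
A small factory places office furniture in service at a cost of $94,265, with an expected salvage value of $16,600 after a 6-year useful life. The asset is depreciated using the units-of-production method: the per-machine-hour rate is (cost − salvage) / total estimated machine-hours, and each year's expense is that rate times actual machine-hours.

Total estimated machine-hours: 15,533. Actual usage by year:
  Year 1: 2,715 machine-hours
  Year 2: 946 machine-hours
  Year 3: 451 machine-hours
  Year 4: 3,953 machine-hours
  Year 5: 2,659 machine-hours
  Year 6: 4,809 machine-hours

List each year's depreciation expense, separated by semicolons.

$13,575; $4,730; $2,255; $19,765; $13,295; $24,045

Depreciable base = $94,265 − $16,600 = $77,665.
Rate = $77,665 / 15,533 machine-hours = $5 per machine-hour.
Year 1: 2,715 × $5 = $13,575. Book value $80,690.
Year 2: 946 × $5 = $4,730. Book value $75,960.
Year 3: 451 × $5 = $2,255. Book value $73,705.
Year 4: 3,953 × $5 = $19,765. Book value $53,940.
Year 5: 2,659 × $5 = $13,295. Book value $40,645.
Year 6: 4,809 × $5 = $24,045. Book value $16,600.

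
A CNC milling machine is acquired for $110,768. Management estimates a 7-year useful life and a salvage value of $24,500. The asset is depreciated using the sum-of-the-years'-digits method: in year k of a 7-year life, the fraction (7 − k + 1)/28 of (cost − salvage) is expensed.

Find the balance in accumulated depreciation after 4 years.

$67,782

Depreciable base = $110,768 − $24,500 = $86,268.
Sum of the years' digits = 7+6+5+4+3+2+1 = 28.
Year 1: $86,268 × 7/28 = $21,567. Book value $89,201.
Year 2: $86,268 × 6/28 = $18,486. Book value $70,715.
Year 3: $86,268 × 5/28 = $15,405. Book value $55,310.
Year 4: $86,268 × 4/28 = $12,324. Book value $42,986.
Accumulated through year 4 = $110,768 − $42,986 = $67,782.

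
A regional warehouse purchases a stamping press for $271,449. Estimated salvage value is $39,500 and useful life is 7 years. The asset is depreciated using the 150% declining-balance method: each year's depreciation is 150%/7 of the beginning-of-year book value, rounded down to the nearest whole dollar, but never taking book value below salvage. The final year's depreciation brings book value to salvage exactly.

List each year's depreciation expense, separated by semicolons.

$58,167; $45,703; $35,909; $28,215; $22,168; $17,418; $24,369

Depreciable base = $271,449 − $39,500 = $231,949.
Year 1: ⌊$271,449 × 150%/7⌋ = $58,167. Book value $213,282.
Year 2: ⌊$213,282 × 150%/7⌋ = $45,703. Book value $167,579.
Year 3: ⌊$167,579 × 150%/7⌋ = $35,909. Book value $131,670.
Year 4: ⌊$131,670 × 150%/7⌋ = $28,215. Book value $103,455.
Year 5: ⌊$103,455 × 150%/7⌋ = $22,168. Book value $81,287.
Year 6: ⌊$81,287 × 150%/7⌋ = $17,418. Book value $63,869.
Year 7 (final): $63,869 − $39,500 = $24,369. Book value $39,500.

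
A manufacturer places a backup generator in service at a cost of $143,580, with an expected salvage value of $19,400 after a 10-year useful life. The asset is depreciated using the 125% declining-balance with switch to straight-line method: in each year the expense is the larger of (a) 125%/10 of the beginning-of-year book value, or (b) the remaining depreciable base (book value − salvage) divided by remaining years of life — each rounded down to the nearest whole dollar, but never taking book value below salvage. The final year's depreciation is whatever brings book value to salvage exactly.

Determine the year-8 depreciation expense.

Depreciable base = $143,580 − $19,400 = $124,180.
Year 1: DB = ⌊$143,580 × 125%/10⌋ = $17,947; SL = ⌊$124,180/10⌋ = $12,418 → take DB $17,947. Book value $125,633.
Year 2: DB = ⌊$125,633 × 125%/10⌋ = $15,704; SL = ⌊$106,233/9⌋ = $11,803 → take DB $15,704. Book value $109,929.
Year 3: DB = ⌊$109,929 × 125%/10⌋ = $13,741; SL = ⌊$90,529/8⌋ = $11,316 → take DB $13,741. Book value $96,188.
Year 4: DB = ⌊$96,188 × 125%/10⌋ = $12,023; SL = ⌊$76,788/7⌋ = $10,969 → take DB $12,023. Book value $84,165.
Year 5: DB = ⌊$84,165 × 125%/10⌋ = $10,520; SL = ⌊$64,765/6⌋ = $10,794 → take SL $10,794. Book value $73,371.
Year 6: DB = ⌊$73,371 × 125%/10⌋ = $9,171; SL = ⌊$53,971/5⌋ = $10,794 → take SL $10,794. Book value $62,577.
Year 7: DB = ⌊$62,577 × 125%/10⌋ = $7,822; SL = ⌊$43,177/4⌋ = $10,794 → take SL $10,794. Book value $51,783.
Year 8: DB = ⌊$51,783 × 125%/10⌋ = $6,472; SL = ⌊$32,383/3⌋ = $10,794 → take SL $10,794. Book value $40,989.

$10,794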